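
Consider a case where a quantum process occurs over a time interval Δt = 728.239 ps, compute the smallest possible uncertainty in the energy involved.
451.920 neV

Using the energy-time uncertainty principle:
ΔEΔt ≥ ℏ/2

The minimum uncertainty in energy is:
ΔE_min = ℏ/(2Δt)
ΔE_min = (1.055e-34 J·s) / (2 × 7.282e-10 s)
ΔE_min = 7.241e-26 J = 451.920 neV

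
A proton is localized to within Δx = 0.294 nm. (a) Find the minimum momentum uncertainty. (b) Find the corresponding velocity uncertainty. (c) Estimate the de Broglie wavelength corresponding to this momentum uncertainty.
(a) Δp_min = 1.793 × 10^-25 kg·m/s
(b) Δv_min = 107.226 m/s
(c) λ_dB = 3.695 nm

Step-by-step:

(a) From the uncertainty principle:
Δp_min = ℏ/(2Δx) = (1.055e-34 J·s)/(2 × 2.940e-10 m) = 1.793e-25 kg·m/s

(b) The velocity uncertainty:
Δv = Δp/m = (1.793e-25 kg·m/s)/(1.673e-27 kg) = 1.072e+02 m/s = 107.226 m/s

(c) The de Broglie wavelength for this momentum:
λ = h/p = (6.626e-34 J·s)/(1.793e-25 kg·m/s) = 3.695e-09 m = 3.695 nm

Note: The de Broglie wavelength is comparable to the localization size, as expected from wave-particle duality.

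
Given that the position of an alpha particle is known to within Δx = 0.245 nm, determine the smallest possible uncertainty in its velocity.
32.390 m/s

Using the Heisenberg uncertainty principle and Δp = mΔv:
ΔxΔp ≥ ℏ/2
Δx(mΔv) ≥ ℏ/2

The minimum uncertainty in velocity is:
Δv_min = ℏ/(2mΔx)
Δv_min = (1.055e-34 J·s) / (2 × 6.645e-27 kg × 2.450e-10 m)
Δv_min = 3.239e+01 m/s = 32.390 m/s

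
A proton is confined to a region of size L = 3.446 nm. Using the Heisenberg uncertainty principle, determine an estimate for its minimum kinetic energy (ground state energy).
436.841 neV

Using the uncertainty principle to estimate ground state energy:

1. The position uncertainty is approximately the confinement size:
   Δx ≈ L = 3.446e-09 m

2. From ΔxΔp ≥ ℏ/2, the minimum momentum uncertainty is:
   Δp ≈ ℏ/(2L) = 1.530e-26 kg·m/s

3. The kinetic energy is approximately:
   KE ≈ (Δp)²/(2m) = (1.530e-26)²/(2 × 1.673e-27 kg)
   KE ≈ 6.999e-26 J = 436.841 neV

This is an order-of-magnitude estimate of the ground state energy.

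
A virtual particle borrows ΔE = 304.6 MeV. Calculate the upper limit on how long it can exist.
1.080 ys

Using the energy-time uncertainty principle:
ΔEΔt ≥ ℏ/2

For a virtual particle borrowing energy ΔE, the maximum lifetime is:
Δt_max = ℏ/(2ΔE)

Converting energy:
ΔE = 304.6 MeV = 4.880e-11 J

Δt_max = (1.055e-34 J·s) / (2 × 4.880e-11 J)
Δt_max = 1.080e-24 s = 1.080 ys

Virtual particles with higher borrowed energy exist for shorter times.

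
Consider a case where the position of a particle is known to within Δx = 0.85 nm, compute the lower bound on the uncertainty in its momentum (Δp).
6.203 × 10^-26 kg·m/s

Using the Heisenberg uncertainty principle:
ΔxΔp ≥ ℏ/2

The minimum uncertainty in momentum is:
Δp_min = ℏ/(2Δx)
Δp_min = (1.055e-34 J·s) / (2 × 8.500e-10 m)
Δp_min = 6.203e-26 kg·m/s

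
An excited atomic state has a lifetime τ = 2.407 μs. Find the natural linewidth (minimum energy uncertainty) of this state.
136.729 peV

Using the energy-time uncertainty principle:
ΔEΔt ≥ ℏ/2

The lifetime τ represents the time uncertainty Δt.
The natural linewidth (minimum energy uncertainty) is:

ΔE = ℏ/(2τ)
ΔE = (1.055e-34 J·s) / (2 × 2.407e-06 s)
ΔE = 2.191e-29 J = 136.729 peV

This natural linewidth limits the precision of spectroscopic measurements.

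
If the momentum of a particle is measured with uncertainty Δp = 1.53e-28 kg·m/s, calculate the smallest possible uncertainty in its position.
344.631 nm

Using the Heisenberg uncertainty principle:
ΔxΔp ≥ ℏ/2

The minimum uncertainty in position is:
Δx_min = ℏ/(2Δp)
Δx_min = (1.055e-34 J·s) / (2 × 1.530e-28 kg·m/s)
Δx_min = 3.446e-07 m = 344.631 nm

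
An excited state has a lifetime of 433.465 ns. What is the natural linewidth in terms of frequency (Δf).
183.585 kHz

Using the energy-time uncertainty principle and E = hf:
ΔEΔt ≥ ℏ/2
hΔf·Δt ≥ ℏ/2

The minimum frequency uncertainty is:
Δf = ℏ/(2hτ) = 1/(4πτ)
Δf = 1/(4π × 4.335e-07 s)
Δf = 1.836e+05 Hz = 183.585 kHz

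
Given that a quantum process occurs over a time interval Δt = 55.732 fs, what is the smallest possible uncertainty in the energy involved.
5.905 meV

Using the energy-time uncertainty principle:
ΔEΔt ≥ ℏ/2

The minimum uncertainty in energy is:
ΔE_min = ℏ/(2Δt)
ΔE_min = (1.055e-34 J·s) / (2 × 5.573e-14 s)
ΔE_min = 9.461e-22 J = 5.905 meV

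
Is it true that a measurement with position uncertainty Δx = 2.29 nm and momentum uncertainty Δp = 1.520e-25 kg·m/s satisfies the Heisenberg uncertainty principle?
Yes, it satisfies the uncertainty principle.

Calculate the product ΔxΔp:
ΔxΔp = (2.290e-09 m) × (1.520e-25 kg·m/s)
ΔxΔp = 3.481e-34 J·s

Compare to the minimum allowed value ℏ/2:
ℏ/2 = 5.273e-35 J·s

Since ΔxΔp = 3.481e-34 J·s ≥ 5.273e-35 J·s = ℏ/2,
the measurement satisfies the uncertainty principle.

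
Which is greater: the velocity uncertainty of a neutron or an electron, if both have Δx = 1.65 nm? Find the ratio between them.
The electron has the larger minimum velocity uncertainty, by a ratio of 1838.7.

For both particles, Δp_min = ℏ/(2Δx) = 3.196e-26 kg·m/s (same for both).

The velocity uncertainty is Δv = Δp/m:
- neutron: Δv = 3.196e-26 / 1.675e-27 = 1.908e+01 m/s = 19.079 m/s
- electron: Δv = 3.196e-26 / 9.109e-31 = 3.508e+04 m/s = 35.081 km/s

Ratio: 3.508e+04 / 1.908e+01 = 1838.7

The lighter particle has larger velocity uncertainty because Δv ∝ 1/m.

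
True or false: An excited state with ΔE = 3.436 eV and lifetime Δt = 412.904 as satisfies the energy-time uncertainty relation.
Yes, it satisfies the uncertainty relation.

Calculate the product ΔEΔt:
ΔE = 3.436 eV = 5.505e-19 J
ΔEΔt = (5.505e-19 J) × (4.129e-16 s)
ΔEΔt = 2.273e-34 J·s

Compare to the minimum allowed value ℏ/2:
ℏ/2 = 5.273e-35 J·s

Since ΔEΔt = 2.273e-34 J·s ≥ 5.273e-35 J·s = ℏ/2,
this satisfies the uncertainty relation.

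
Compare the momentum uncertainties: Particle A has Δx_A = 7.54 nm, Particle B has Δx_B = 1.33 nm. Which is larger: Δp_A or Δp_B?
Particle B has the larger minimum momentum uncertainty, by a factor of 5.67.

For each particle, the minimum momentum uncertainty is Δp_min = ℏ/(2Δx):

Particle A: Δp_A = ℏ/(2×7.540e-09 m) = 6.993e-27 kg·m/s
Particle B: Δp_B = ℏ/(2×1.330e-09 m) = 3.965e-26 kg·m/s

Ratio: Δp_B/Δp_A = 5.67

Since Δp_min ∝ 1/Δx, the particle with smaller position uncertainty (B) has larger momentum uncertainty.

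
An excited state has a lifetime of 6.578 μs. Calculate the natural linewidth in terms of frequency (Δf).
12.098 kHz

Using the energy-time uncertainty principle and E = hf:
ΔEΔt ≥ ℏ/2
hΔf·Δt ≥ ℏ/2

The minimum frequency uncertainty is:
Δf = ℏ/(2hτ) = 1/(4πτ)
Δf = 1/(4π × 6.578e-06 s)
Δf = 1.210e+04 Hz = 12.098 kHz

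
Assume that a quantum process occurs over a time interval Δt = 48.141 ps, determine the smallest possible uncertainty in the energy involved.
6.836 μeV

Using the energy-time uncertainty principle:
ΔEΔt ≥ ℏ/2

The minimum uncertainty in energy is:
ΔE_min = ℏ/(2Δt)
ΔE_min = (1.055e-34 J·s) / (2 × 4.814e-11 s)
ΔE_min = 1.095e-24 J = 6.836 μeV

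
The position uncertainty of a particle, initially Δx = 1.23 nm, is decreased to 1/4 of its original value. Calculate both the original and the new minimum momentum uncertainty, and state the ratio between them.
Original Δp_min = 4.287 × 10^-26 kg·m/s; new Δp'_min = 1.715 × 10^-25 kg·m/s; ratio Δp'_min/Δp_min = 4.

From the uncertainty principle ΔxΔp ≥ ℏ/2, the minimum momentum uncertainty is Δp_min = ℏ/(2Δx).

Original (Δx = 1.23 nm = 1.230e-09 m):
Δp_min = (1.055e-34 J·s)/(2 × 1.230e-09 m) = 4.287e-26 kg·m/s

When Δx → (1/4)Δx:
Δp'_min = ℏ/(2 × (1/4)Δx) = 4 × ℏ/(2Δx) = 4 × Δp_min
Δp'_min = 4 × 4.287e-26 kg·m/s = 1.715e-25 kg·m/s

Since Δp_min ∝ 1/Δx, when Δx is decreased to 1/4 of its original value, Δp_min increases to 4 times its original value.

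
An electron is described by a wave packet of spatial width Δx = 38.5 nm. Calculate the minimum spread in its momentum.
1.370 × 10^-27 kg·m/s

For a wave packet, the spatial width Δx and momentum spread Δp are related by the uncertainty principle:
ΔxΔp ≥ ℏ/2

The minimum momentum spread is:
Δp_min = ℏ/(2Δx)
Δp_min = (1.055e-34 J·s) / (2 × 3.850e-08 m)
Δp_min = 1.370e-27 kg·m/s

A wave packet cannot have both a well-defined position and well-defined momentum.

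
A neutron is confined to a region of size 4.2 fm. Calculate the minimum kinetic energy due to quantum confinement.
293.668 keV

Using the uncertainty principle:

1. Position uncertainty: Δx ≈ 4.200e-15 m
2. Minimum momentum uncertainty: Δp = ℏ/(2Δx) = 1.255e-20 kg·m/s
3. Minimum kinetic energy:
   KE = (Δp)²/(2m) = (1.255e-20)²/(2 × 1.675e-27 kg)
   KE = 4.705e-14 J = 293.668 keV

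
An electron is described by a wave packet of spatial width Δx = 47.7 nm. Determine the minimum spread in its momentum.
1.105 × 10^-27 kg·m/s

For a wave packet, the spatial width Δx and momentum spread Δp are related by the uncertainty principle:
ΔxΔp ≥ ℏ/2

The minimum momentum spread is:
Δp_min = ℏ/(2Δx)
Δp_min = (1.055e-34 J·s) / (2 × 4.770e-08 m)
Δp_min = 1.105e-27 kg·m/s

A wave packet cannot have both a well-defined position and well-defined momentum.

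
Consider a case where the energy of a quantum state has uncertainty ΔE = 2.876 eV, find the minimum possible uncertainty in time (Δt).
114.432 as

Using the energy-time uncertainty principle:
ΔEΔt ≥ ℏ/2

The minimum uncertainty in time is:
Δt_min = ℏ/(2ΔE)
Δt_min = (1.055e-34 J·s) / (2 × 4.608e-19 J)
Δt_min = 1.144e-16 s = 114.432 as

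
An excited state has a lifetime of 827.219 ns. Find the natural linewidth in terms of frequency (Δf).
96.199 kHz

Using the energy-time uncertainty principle and E = hf:
ΔEΔt ≥ ℏ/2
hΔf·Δt ≥ ℏ/2

The minimum frequency uncertainty is:
Δf = ℏ/(2hτ) = 1/(4πτ)
Δf = 1/(4π × 8.272e-07 s)
Δf = 9.620e+04 Hz = 96.199 kHz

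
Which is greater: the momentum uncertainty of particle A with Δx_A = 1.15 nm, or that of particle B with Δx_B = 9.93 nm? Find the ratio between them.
Particle A has the larger minimum momentum uncertainty, by a factor of 8.63.

For each particle, the minimum momentum uncertainty is Δp_min = ℏ/(2Δx):

Particle A: Δp_A = ℏ/(2×1.150e-09 m) = 4.585e-26 kg·m/s
Particle B: Δp_B = ℏ/(2×9.930e-09 m) = 5.310e-27 kg·m/s

Ratio: Δp_A/Δp_B = 8.63

Since Δp_min ∝ 1/Δx, the particle with smaller position uncertainty (A) has larger momentum uncertainty.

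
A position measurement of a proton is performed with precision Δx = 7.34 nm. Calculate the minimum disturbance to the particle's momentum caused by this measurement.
7.184 × 10^-27 kg·m/s

The uncertainty principle implies that measuring position disturbs momentum:
ΔxΔp ≥ ℏ/2

When we measure position with precision Δx, we necessarily introduce a momentum uncertainty:
Δp ≥ ℏ/(2Δx)
Δp_min = (1.055e-34 J·s) / (2 × 7.340e-09 m)
Δp_min = 7.184e-27 kg·m/s

The more precisely we measure position, the greater the momentum disturbance.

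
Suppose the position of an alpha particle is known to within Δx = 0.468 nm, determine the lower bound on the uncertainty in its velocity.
16.956 m/s

Using the Heisenberg uncertainty principle and Δp = mΔv:
ΔxΔp ≥ ℏ/2
Δx(mΔv) ≥ ℏ/2

The minimum uncertainty in velocity is:
Δv_min = ℏ/(2mΔx)
Δv_min = (1.055e-34 J·s) / (2 × 6.645e-27 kg × 4.680e-10 m)
Δv_min = 1.696e+01 m/s = 16.956 m/s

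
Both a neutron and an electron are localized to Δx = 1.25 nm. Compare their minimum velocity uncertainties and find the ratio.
The electron has the larger minimum velocity uncertainty, by a ratio of 1838.7.

For both particles, Δp_min = ℏ/(2Δx) = 4.218e-26 kg·m/s (same for both).

The velocity uncertainty is Δv = Δp/m:
- neutron: Δv = 4.218e-26 / 1.675e-27 = 2.518e+01 m/s = 25.185 m/s
- electron: Δv = 4.218e-26 / 9.109e-31 = 4.631e+04 m/s = 46.307 km/s

Ratio: 4.631e+04 / 2.518e+01 = 1838.7

The lighter particle has larger velocity uncertainty because Δv ∝ 1/m.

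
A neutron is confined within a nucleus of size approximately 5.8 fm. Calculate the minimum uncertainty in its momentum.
9.091 × 10^-21 kg·m/s

Using the Heisenberg uncertainty principle:
ΔxΔp ≥ ℏ/2

With Δx ≈ L = 5.800e-15 m (the confinement size):
Δp_min = ℏ/(2Δx)
Δp_min = (1.055e-34 J·s) / (2 × 5.800e-15 m)
Δp_min = 9.091e-21 kg·m/s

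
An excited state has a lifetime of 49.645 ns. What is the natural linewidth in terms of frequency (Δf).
1.603 MHz

Using the energy-time uncertainty principle and E = hf:
ΔEΔt ≥ ℏ/2
hΔf·Δt ≥ ℏ/2

The minimum frequency uncertainty is:
Δf = ℏ/(2hτ) = 1/(4πτ)
Δf = 1/(4π × 4.965e-08 s)
Δf = 1.603e+06 Hz = 1.603 MHz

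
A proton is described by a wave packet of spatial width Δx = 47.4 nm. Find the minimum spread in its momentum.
1.112 × 10^-27 kg·m/s

For a wave packet, the spatial width Δx and momentum spread Δp are related by the uncertainty principle:
ΔxΔp ≥ ℏ/2

The minimum momentum spread is:
Δp_min = ℏ/(2Δx)
Δp_min = (1.055e-34 J·s) / (2 × 4.740e-08 m)
Δp_min = 1.112e-27 kg·m/s

A wave packet cannot have both a well-defined position and well-defined momentum.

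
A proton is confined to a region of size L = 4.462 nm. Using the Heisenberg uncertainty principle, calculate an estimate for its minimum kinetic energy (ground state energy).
260.552 neV

Using the uncertainty principle to estimate ground state energy:

1. The position uncertainty is approximately the confinement size:
   Δx ≈ L = 4.462e-09 m

2. From ΔxΔp ≥ ℏ/2, the minimum momentum uncertainty is:
   Δp ≈ ℏ/(2L) = 1.182e-26 kg·m/s

3. The kinetic energy is approximately:
   KE ≈ (Δp)²/(2m) = (1.182e-26)²/(2 × 1.673e-27 kg)
   KE ≈ 4.175e-26 J = 260.552 neV

This is an order-of-magnitude estimate of the ground state energy.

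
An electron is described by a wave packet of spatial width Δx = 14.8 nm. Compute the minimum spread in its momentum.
3.563 × 10^-27 kg·m/s

For a wave packet, the spatial width Δx and momentum spread Δp are related by the uncertainty principle:
ΔxΔp ≥ ℏ/2

The minimum momentum spread is:
Δp_min = ℏ/(2Δx)
Δp_min = (1.055e-34 J·s) / (2 × 1.480e-08 m)
Δp_min = 3.563e-27 kg·m/s

A wave packet cannot have both a well-defined position and well-defined momentum.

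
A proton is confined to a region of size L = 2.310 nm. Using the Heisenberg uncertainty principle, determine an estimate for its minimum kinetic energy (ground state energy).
972.143 neV

Using the uncertainty principle to estimate ground state energy:

1. The position uncertainty is approximately the confinement size:
   Δx ≈ L = 2.310e-09 m

2. From ΔxΔp ≥ ℏ/2, the minimum momentum uncertainty is:
   Δp ≈ ℏ/(2L) = 2.283e-26 kg·m/s

3. The kinetic energy is approximately:
   KE ≈ (Δp)²/(2m) = (2.283e-26)²/(2 × 1.673e-27 kg)
   KE ≈ 1.558e-25 J = 972.143 neV

This is an order-of-magnitude estimate of the ground state energy.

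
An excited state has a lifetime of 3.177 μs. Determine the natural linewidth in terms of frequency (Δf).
25.048 kHz

Using the energy-time uncertainty principle and E = hf:
ΔEΔt ≥ ℏ/2
hΔf·Δt ≥ ℏ/2

The minimum frequency uncertainty is:
Δf = ℏ/(2hτ) = 1/(4πτ)
Δf = 1/(4π × 3.177e-06 s)
Δf = 2.505e+04 Hz = 25.048 kHz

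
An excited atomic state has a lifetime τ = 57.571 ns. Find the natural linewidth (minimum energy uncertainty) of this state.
5.717 neV

Using the energy-time uncertainty principle:
ΔEΔt ≥ ℏ/2

The lifetime τ represents the time uncertainty Δt.
The natural linewidth (minimum energy uncertainty) is:

ΔE = ℏ/(2τ)
ΔE = (1.055e-34 J·s) / (2 × 5.757e-08 s)
ΔE = 9.159e-28 J = 5.717 neV

This natural linewidth limits the precision of spectroscopic measurements.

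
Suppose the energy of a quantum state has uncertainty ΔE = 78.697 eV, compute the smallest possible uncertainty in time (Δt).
4.182 as

Using the energy-time uncertainty principle:
ΔEΔt ≥ ℏ/2

The minimum uncertainty in time is:
Δt_min = ℏ/(2ΔE)
Δt_min = (1.055e-34 J·s) / (2 × 1.261e-17 J)
Δt_min = 4.182e-18 s = 4.182 as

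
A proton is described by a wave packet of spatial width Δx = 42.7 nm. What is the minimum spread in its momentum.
1.235 × 10^-27 kg·m/s

For a wave packet, the spatial width Δx and momentum spread Δp are related by the uncertainty principle:
ΔxΔp ≥ ℏ/2

The minimum momentum spread is:
Δp_min = ℏ/(2Δx)
Δp_min = (1.055e-34 J·s) / (2 × 4.270e-08 m)
Δp_min = 1.235e-27 kg·m/s

A wave packet cannot have both a well-defined position and well-defined momentum.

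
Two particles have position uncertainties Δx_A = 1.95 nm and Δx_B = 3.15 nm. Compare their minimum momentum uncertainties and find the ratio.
Particle A has the larger minimum momentum uncertainty, by a factor of 1.62.

For each particle, the minimum momentum uncertainty is Δp_min = ℏ/(2Δx):

Particle A: Δp_A = ℏ/(2×1.950e-09 m) = 2.704e-26 kg·m/s
Particle B: Δp_B = ℏ/(2×3.150e-09 m) = 1.674e-26 kg·m/s

Ratio: Δp_A/Δp_B = 1.62

Since Δp_min ∝ 1/Δx, the particle with smaller position uncertainty (A) has larger momentum uncertainty.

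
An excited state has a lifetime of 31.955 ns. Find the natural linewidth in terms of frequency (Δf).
2.490 MHz

Using the energy-time uncertainty principle and E = hf:
ΔEΔt ≥ ℏ/2
hΔf·Δt ≥ ℏ/2

The minimum frequency uncertainty is:
Δf = ℏ/(2hτ) = 1/(4πτ)
Δf = 1/(4π × 3.195e-08 s)
Δf = 2.490e+06 Hz = 2.490 MHz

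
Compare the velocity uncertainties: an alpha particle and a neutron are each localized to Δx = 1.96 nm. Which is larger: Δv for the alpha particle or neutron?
The neutron has the larger minimum velocity uncertainty, by a ratio of 4.0.

For both particles, Δp_min = ℏ/(2Δx) = 2.690e-26 kg·m/s (same for both).

The velocity uncertainty is Δv = Δp/m:
- alpha particle: Δv = 2.690e-26 / 6.645e-27 = 4.049e+00 m/s = 4.049 m/s
- neutron: Δv = 2.690e-26 / 1.675e-27 = 1.606e+01 m/s = 16.062 m/s

Ratio: 1.606e+01 / 4.049e+00 = 4.0

The lighter particle has larger velocity uncertainty because Δv ∝ 1/m.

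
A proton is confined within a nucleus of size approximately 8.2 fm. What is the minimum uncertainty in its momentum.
6.430 × 10^-21 kg·m/s

Using the Heisenberg uncertainty principle:
ΔxΔp ≥ ℏ/2

With Δx ≈ L = 8.200e-15 m (the confinement size):
Δp_min = ℏ/(2Δx)
Δp_min = (1.055e-34 J·s) / (2 × 8.200e-15 m)
Δp_min = 6.430e-21 kg·m/s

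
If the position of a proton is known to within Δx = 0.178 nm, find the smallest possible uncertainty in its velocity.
177.104 m/s

Using the Heisenberg uncertainty principle and Δp = mΔv:
ΔxΔp ≥ ℏ/2
Δx(mΔv) ≥ ℏ/2

The minimum uncertainty in velocity is:
Δv_min = ℏ/(2mΔx)
Δv_min = (1.055e-34 J·s) / (2 × 1.673e-27 kg × 1.780e-10 m)
Δv_min = 1.771e+02 m/s = 177.104 m/s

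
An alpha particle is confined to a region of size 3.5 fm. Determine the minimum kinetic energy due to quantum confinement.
106.597 keV

Using the uncertainty principle:

1. Position uncertainty: Δx ≈ 3.500e-15 m
2. Minimum momentum uncertainty: Δp = ℏ/(2Δx) = 1.507e-20 kg·m/s
3. Minimum kinetic energy:
   KE = (Δp)²/(2m) = (1.507e-20)²/(2 × 6.645e-27 kg)
   KE = 1.708e-14 J = 106.597 keV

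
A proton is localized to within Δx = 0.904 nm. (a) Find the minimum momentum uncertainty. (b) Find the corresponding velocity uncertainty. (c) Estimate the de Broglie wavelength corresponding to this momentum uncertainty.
(a) Δp_min = 5.833 × 10^-26 kg·m/s
(b) Δv_min = 34.872 m/s
(c) λ_dB = 11.360 nm

Step-by-step:

(a) From the uncertainty principle:
Δp_min = ℏ/(2Δx) = (1.055e-34 J·s)/(2 × 9.040e-10 m) = 5.833e-26 kg·m/s

(b) The velocity uncertainty:
Δv = Δp/m = (5.833e-26 kg·m/s)/(1.673e-27 kg) = 3.487e+01 m/s = 34.872 m/s

(c) The de Broglie wavelength for this momentum:
λ = h/p = (6.626e-34 J·s)/(5.833e-26 kg·m/s) = 1.136e-08 m = 11.360 nm

Note: The de Broglie wavelength is comparable to the localization size, as expected from wave-particle duality.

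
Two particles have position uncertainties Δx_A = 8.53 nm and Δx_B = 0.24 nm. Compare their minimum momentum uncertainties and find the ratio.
Particle B has the larger minimum momentum uncertainty, by a factor of 35.54.

For each particle, the minimum momentum uncertainty is Δp_min = ℏ/(2Δx):

Particle A: Δp_A = ℏ/(2×8.530e-09 m) = 6.182e-27 kg·m/s
Particle B: Δp_B = ℏ/(2×2.400e-10 m) = 2.197e-25 kg·m/s

Ratio: Δp_B/Δp_A = 35.54

Since Δp_min ∝ 1/Δx, the particle with smaller position uncertainty (B) has larger momentum uncertainty.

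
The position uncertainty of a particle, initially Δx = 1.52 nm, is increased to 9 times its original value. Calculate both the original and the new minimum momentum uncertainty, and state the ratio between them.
Original Δp_min = 3.469 × 10^-26 kg·m/s; new Δp'_min = 3.854 × 10^-27 kg·m/s; ratio Δp'_min/Δp_min = 1/9.

From the uncertainty principle ΔxΔp ≥ ℏ/2, the minimum momentum uncertainty is Δp_min = ℏ/(2Δx).

Original (Δx = 1.52 nm = 1.520e-09 m):
Δp_min = (1.055e-34 J·s)/(2 × 1.520e-09 m) = 3.469e-26 kg·m/s

When Δx → 9Δx:
Δp'_min = ℏ/(2 × 9Δx) = (1/9) × ℏ/(2Δx) = (1/9) × Δp_min
Δp'_min = 1/9 × 3.469e-26 kg·m/s = 3.854e-27 kg·m/s

Since Δp_min ∝ 1/Δx, when Δx is increased to 9 times its original value, Δp_min decreases to 1/9 of its original value.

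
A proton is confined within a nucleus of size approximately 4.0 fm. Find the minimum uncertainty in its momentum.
1.318 × 10^-20 kg·m/s

Using the Heisenberg uncertainty principle:
ΔxΔp ≥ ℏ/2

With Δx ≈ L = 4.000e-15 m (the confinement size):
Δp_min = ℏ/(2Δx)
Δp_min = (1.055e-34 J·s) / (2 × 4.000e-15 m)
Δp_min = 1.318e-20 kg·m/s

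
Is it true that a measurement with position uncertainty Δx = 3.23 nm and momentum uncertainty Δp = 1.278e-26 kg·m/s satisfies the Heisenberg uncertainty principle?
No, it violates the uncertainty principle (impossible measurement).

Calculate the product ΔxΔp:
ΔxΔp = (3.230e-09 m) × (1.278e-26 kg·m/s)
ΔxΔp = 4.128e-35 J·s

Compare to the minimum allowed value ℏ/2:
ℏ/2 = 5.273e-35 J·s

Since ΔxΔp = 4.128e-35 J·s < 5.273e-35 J·s = ℏ/2,
the measurement violates the uncertainty principle.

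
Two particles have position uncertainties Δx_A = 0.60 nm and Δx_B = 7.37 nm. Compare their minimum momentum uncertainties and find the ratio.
Particle A has the larger minimum momentum uncertainty, by a factor of 12.28.

For each particle, the minimum momentum uncertainty is Δp_min = ℏ/(2Δx):

Particle A: Δp_A = ℏ/(2×6.000e-10 m) = 8.788e-26 kg·m/s
Particle B: Δp_B = ℏ/(2×7.370e-09 m) = 7.154e-27 kg·m/s

Ratio: Δp_A/Δp_B = 12.28

Since Δp_min ∝ 1/Δx, the particle with smaller position uncertainty (A) has larger momentum uncertainty.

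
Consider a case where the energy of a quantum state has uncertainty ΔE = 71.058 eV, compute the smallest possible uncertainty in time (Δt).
4.632 as

Using the energy-time uncertainty principle:
ΔEΔt ≥ ℏ/2

The minimum uncertainty in time is:
Δt_min = ℏ/(2ΔE)
Δt_min = (1.055e-34 J·s) / (2 × 1.138e-17 J)
Δt_min = 4.632e-18 s = 4.632 as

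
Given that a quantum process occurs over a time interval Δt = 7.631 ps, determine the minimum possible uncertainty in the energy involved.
43.128 μeV

Using the energy-time uncertainty principle:
ΔEΔt ≥ ℏ/2

The minimum uncertainty in energy is:
ΔE_min = ℏ/(2Δt)
ΔE_min = (1.055e-34 J·s) / (2 × 7.631e-12 s)
ΔE_min = 6.910e-24 J = 43.128 μeV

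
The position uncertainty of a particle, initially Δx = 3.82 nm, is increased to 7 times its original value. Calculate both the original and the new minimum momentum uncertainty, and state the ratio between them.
Original Δp_min = 1.380 × 10^-26 kg·m/s; new Δp'_min = 1.972 × 10^-27 kg·m/s; ratio Δp'_min/Δp_min = 1/7.

From the uncertainty principle ΔxΔp ≥ ℏ/2, the minimum momentum uncertainty is Δp_min = ℏ/(2Δx).

Original (Δx = 3.82 nm = 3.820e-09 m):
Δp_min = (1.055e-34 J·s)/(2 × 3.820e-09 m) = 1.380e-26 kg·m/s

When Δx → 7Δx:
Δp'_min = ℏ/(2 × 7Δx) = (1/7) × ℏ/(2Δx) = (1/7) × Δp_min
Δp'_min = 1/7 × 1.380e-26 kg·m/s = 1.972e-27 kg·m/s

Since Δp_min ∝ 1/Δx, when Δx is increased to 7 times its original value, Δp_min decreases to 1/7 of its original value.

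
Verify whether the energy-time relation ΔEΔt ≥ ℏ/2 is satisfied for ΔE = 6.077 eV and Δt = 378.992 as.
Yes, it satisfies the uncertainty relation.

Calculate the product ΔEΔt:
ΔE = 6.077 eV = 9.736e-19 J
ΔEΔt = (9.736e-19 J) × (3.790e-16 s)
ΔEΔt = 3.690e-34 J·s

Compare to the minimum allowed value ℏ/2:
ℏ/2 = 5.273e-35 J·s

Since ΔEΔt = 3.690e-34 J·s ≥ 5.273e-35 J·s = ℏ/2,
this satisfies the uncertainty relation.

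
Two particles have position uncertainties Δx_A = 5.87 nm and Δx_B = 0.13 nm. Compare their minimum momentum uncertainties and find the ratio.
Particle B has the larger minimum momentum uncertainty, by a factor of 45.15.

For each particle, the minimum momentum uncertainty is Δp_min = ℏ/(2Δx):

Particle A: Δp_A = ℏ/(2×5.870e-09 m) = 8.983e-27 kg·m/s
Particle B: Δp_B = ℏ/(2×1.300e-10 m) = 4.056e-25 kg·m/s

Ratio: Δp_B/Δp_A = 45.15

Since Δp_min ∝ 1/Δx, the particle with smaller position uncertainty (B) has larger momentum uncertainty.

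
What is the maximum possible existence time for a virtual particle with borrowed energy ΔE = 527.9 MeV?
6.234 × 10^-25 s

Using the energy-time uncertainty principle:
ΔEΔt ≥ ℏ/2

For a virtual particle borrowing energy ΔE, the maximum lifetime is:
Δt_max = ℏ/(2ΔE)

Converting energy:
ΔE = 527.9 MeV = 8.458e-11 J

Δt_max = (1.055e-34 J·s) / (2 × 8.458e-11 J)
Δt_max = 6.234e-25 s = 6.234 × 10^-25 s

Virtual particles with higher borrowed energy exist for shorter times.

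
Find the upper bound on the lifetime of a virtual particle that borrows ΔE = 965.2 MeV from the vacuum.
3.410 × 10^-25 s

Using the energy-time uncertainty principle:
ΔEΔt ≥ ℏ/2

For a virtual particle borrowing energy ΔE, the maximum lifetime is:
Δt_max = ℏ/(2ΔE)

Converting energy:
ΔE = 965.2 MeV = 1.546e-10 J

Δt_max = (1.055e-34 J·s) / (2 × 1.546e-10 J)
Δt_max = 3.410e-25 s = 3.410 × 10^-25 s

Virtual particles with higher borrowed energy exist for shorter times.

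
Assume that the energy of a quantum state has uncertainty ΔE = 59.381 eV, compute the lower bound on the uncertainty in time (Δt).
5.542 as

Using the energy-time uncertainty principle:
ΔEΔt ≥ ℏ/2

The minimum uncertainty in time is:
Δt_min = ℏ/(2ΔE)
Δt_min = (1.055e-34 J·s) / (2 × 9.514e-18 J)
Δt_min = 5.542e-18 s = 5.542 as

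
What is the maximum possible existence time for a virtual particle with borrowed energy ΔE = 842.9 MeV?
3.904 × 10^-25 s

Using the energy-time uncertainty principle:
ΔEΔt ≥ ℏ/2

For a virtual particle borrowing energy ΔE, the maximum lifetime is:
Δt_max = ℏ/(2ΔE)

Converting energy:
ΔE = 842.9 MeV = 1.350e-10 J

Δt_max = (1.055e-34 J·s) / (2 × 1.350e-10 J)
Δt_max = 3.904e-25 s = 3.904 × 10^-25 s

Virtual particles with higher borrowed energy exist for shorter times.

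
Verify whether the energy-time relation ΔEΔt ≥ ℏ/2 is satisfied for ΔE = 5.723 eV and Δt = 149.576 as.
Yes, it satisfies the uncertainty relation.

Calculate the product ΔEΔt:
ΔE = 5.723 eV = 9.169e-19 J
ΔEΔt = (9.169e-19 J) × (1.496e-16 s)
ΔEΔt = 1.372e-34 J·s

Compare to the minimum allowed value ℏ/2:
ℏ/2 = 5.273e-35 J·s

Since ΔEΔt = 1.372e-34 J·s ≥ 5.273e-35 J·s = ℏ/2,
this satisfies the uncertainty relation.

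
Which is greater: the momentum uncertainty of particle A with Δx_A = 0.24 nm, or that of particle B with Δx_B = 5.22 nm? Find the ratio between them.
Particle A has the larger minimum momentum uncertainty, by a factor of 21.75.

For each particle, the minimum momentum uncertainty is Δp_min = ℏ/(2Δx):

Particle A: Δp_A = ℏ/(2×2.400e-10 m) = 2.197e-25 kg·m/s
Particle B: Δp_B = ℏ/(2×5.220e-09 m) = 1.010e-26 kg·m/s

Ratio: Δp_A/Δp_B = 21.75

Since Δp_min ∝ 1/Δx, the particle with smaller position uncertainty (A) has larger momentum uncertainty.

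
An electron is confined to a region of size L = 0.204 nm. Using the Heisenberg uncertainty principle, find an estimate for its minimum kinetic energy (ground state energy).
228.877 meV

Using the uncertainty principle to estimate ground state energy:

1. The position uncertainty is approximately the confinement size:
   Δx ≈ L = 2.040e-10 m

2. From ΔxΔp ≥ ℏ/2, the minimum momentum uncertainty is:
   Δp ≈ ℏ/(2L) = 2.585e-25 kg·m/s

3. The kinetic energy is approximately:
   KE ≈ (Δp)²/(2m) = (2.585e-25)²/(2 × 9.109e-31 kg)
   KE ≈ 3.667e-20 J = 228.877 meV

This is an order-of-magnitude estimate of the ground state energy.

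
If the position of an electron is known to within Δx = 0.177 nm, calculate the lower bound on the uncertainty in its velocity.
327.027 km/s

Using the Heisenberg uncertainty principle and Δp = mΔv:
ΔxΔp ≥ ℏ/2
Δx(mΔv) ≥ ℏ/2

The minimum uncertainty in velocity is:
Δv_min = ℏ/(2mΔx)
Δv_min = (1.055e-34 J·s) / (2 × 9.109e-31 kg × 1.770e-10 m)
Δv_min = 3.270e+05 m/s = 327.027 km/s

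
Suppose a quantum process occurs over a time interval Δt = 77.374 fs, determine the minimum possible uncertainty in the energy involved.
4.253 meV

Using the energy-time uncertainty principle:
ΔEΔt ≥ ℏ/2

The minimum uncertainty in energy is:
ΔE_min = ℏ/(2Δt)
ΔE_min = (1.055e-34 J·s) / (2 × 7.737e-14 s)
ΔE_min = 6.815e-22 J = 4.253 meV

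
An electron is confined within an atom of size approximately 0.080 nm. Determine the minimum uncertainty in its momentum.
6.591 × 10^-25 kg·m/s

Using the Heisenberg uncertainty principle:
ΔxΔp ≥ ℏ/2

With Δx ≈ L = 8.000e-11 m (the confinement size):
Δp_min = ℏ/(2Δx)
Δp_min = (1.055e-34 J·s) / (2 × 8.000e-11 m)
Δp_min = 6.591e-25 kg·m/s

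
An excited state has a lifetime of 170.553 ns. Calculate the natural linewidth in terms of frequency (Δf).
466.585 kHz

Using the energy-time uncertainty principle and E = hf:
ΔEΔt ≥ ℏ/2
hΔf·Δt ≥ ℏ/2

The minimum frequency uncertainty is:
Δf = ℏ/(2hτ) = 1/(4πτ)
Δf = 1/(4π × 1.706e-07 s)
Δf = 4.666e+05 Hz = 466.585 kHz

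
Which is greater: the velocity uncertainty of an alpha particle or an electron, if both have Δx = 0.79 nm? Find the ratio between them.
The electron has the larger minimum velocity uncertainty, by a ratio of 7294.3.

For both particles, Δp_min = ℏ/(2Δx) = 6.675e-26 kg·m/s (same for both).

The velocity uncertainty is Δv = Δp/m:
- alpha particle: Δv = 6.675e-26 / 6.645e-27 = 1.004e+01 m/s = 10.045 m/s
- electron: Δv = 6.675e-26 / 9.109e-31 = 7.327e+04 m/s = 73.271 km/s

Ratio: 7.327e+04 / 1.004e+01 = 7294.3

The lighter particle has larger velocity uncertainty because Δv ∝ 1/m.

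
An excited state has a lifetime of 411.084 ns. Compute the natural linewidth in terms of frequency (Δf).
193.580 kHz

Using the energy-time uncertainty principle and E = hf:
ΔEΔt ≥ ℏ/2
hΔf·Δt ≥ ℏ/2

The minimum frequency uncertainty is:
Δf = ℏ/(2hτ) = 1/(4πτ)
Δf = 1/(4π × 4.111e-07 s)
Δf = 1.936e+05 Hz = 193.580 kHz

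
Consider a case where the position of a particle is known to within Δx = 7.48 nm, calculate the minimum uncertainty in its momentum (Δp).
7.049 × 10^-27 kg·m/s

Using the Heisenberg uncertainty principle:
ΔxΔp ≥ ℏ/2

The minimum uncertainty in momentum is:
Δp_min = ℏ/(2Δx)
Δp_min = (1.055e-34 J·s) / (2 × 7.480e-09 m)
Δp_min = 7.049e-27 kg·m/s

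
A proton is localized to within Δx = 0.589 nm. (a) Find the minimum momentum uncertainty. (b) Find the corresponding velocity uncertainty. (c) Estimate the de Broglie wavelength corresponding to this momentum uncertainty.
(a) Δp_min = 8.952 × 10^-26 kg·m/s
(b) Δv_min = 53.522 m/s
(c) λ_dB = 7.402 nm

Step-by-step:

(a) From the uncertainty principle:
Δp_min = ℏ/(2Δx) = (1.055e-34 J·s)/(2 × 5.890e-10 m) = 8.952e-26 kg·m/s

(b) The velocity uncertainty:
Δv = Δp/m = (8.952e-26 kg·m/s)/(1.673e-27 kg) = 5.352e+01 m/s = 53.522 m/s

(c) The de Broglie wavelength for this momentum:
λ = h/p = (6.626e-34 J·s)/(8.952e-26 kg·m/s) = 7.402e-09 m = 7.402 nm

Note: The de Broglie wavelength is comparable to the localization size, as expected from wave-particle duality.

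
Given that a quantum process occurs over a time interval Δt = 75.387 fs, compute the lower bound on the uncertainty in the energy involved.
4.366 meV

Using the energy-time uncertainty principle:
ΔEΔt ≥ ℏ/2

The minimum uncertainty in energy is:
ΔE_min = ℏ/(2Δt)
ΔE_min = (1.055e-34 J·s) / (2 × 7.539e-14 s)
ΔE_min = 6.994e-22 J = 4.366 meV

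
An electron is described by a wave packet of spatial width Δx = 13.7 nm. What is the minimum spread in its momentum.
3.849 × 10^-27 kg·m/s

For a wave packet, the spatial width Δx and momentum spread Δp are related by the uncertainty principle:
ΔxΔp ≥ ℏ/2

The minimum momentum spread is:
Δp_min = ℏ/(2Δx)
Δp_min = (1.055e-34 J·s) / (2 × 1.370e-08 m)
Δp_min = 3.849e-27 kg·m/s

A wave packet cannot have both a well-defined position and well-defined momentum.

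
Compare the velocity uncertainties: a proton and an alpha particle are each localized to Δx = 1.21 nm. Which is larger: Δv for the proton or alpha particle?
The proton has the larger minimum velocity uncertainty, by a ratio of 4.0.

For both particles, Δp_min = ℏ/(2Δx) = 4.358e-26 kg·m/s (same for both).

The velocity uncertainty is Δv = Δp/m:
- proton: Δv = 4.358e-26 / 1.673e-27 = 2.605e+01 m/s = 26.053 m/s
- alpha particle: Δv = 4.358e-26 / 6.645e-27 = 6.558e+00 m/s = 6.558 m/s

Ratio: 2.605e+01 / 6.558e+00 = 4.0

The lighter particle has larger velocity uncertainty because Δv ∝ 1/m.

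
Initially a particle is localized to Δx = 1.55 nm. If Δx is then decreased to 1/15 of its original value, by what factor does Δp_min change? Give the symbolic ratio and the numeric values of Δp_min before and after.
Original Δp_min = 3.402 × 10^-26 kg·m/s; new Δp'_min = 5.103 × 10^-25 kg·m/s; ratio Δp'_min/Δp_min = 15.

From the uncertainty principle ΔxΔp ≥ ℏ/2, the minimum momentum uncertainty is Δp_min = ℏ/(2Δx).

Original (Δx = 1.55 nm = 1.550e-09 m):
Δp_min = (1.055e-34 J·s)/(2 × 1.550e-09 m) = 3.402e-26 kg·m/s

When Δx → (1/15)Δx:
Δp'_min = ℏ/(2 × (1/15)Δx) = 15 × ℏ/(2Δx) = 15 × Δp_min
Δp'_min = 15 × 3.402e-26 kg·m/s = 5.103e-25 kg·m/s

Since Δp_min ∝ 1/Δx, when Δx is decreased to 1/15 of its original value, Δp_min increases to 15 times its original value.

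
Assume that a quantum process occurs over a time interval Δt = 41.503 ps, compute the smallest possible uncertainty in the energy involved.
7.930 μeV

Using the energy-time uncertainty principle:
ΔEΔt ≥ ℏ/2

The minimum uncertainty in energy is:
ΔE_min = ℏ/(2Δt)
ΔE_min = (1.055e-34 J·s) / (2 × 4.150e-11 s)
ΔE_min = 1.270e-24 J = 7.930 μeV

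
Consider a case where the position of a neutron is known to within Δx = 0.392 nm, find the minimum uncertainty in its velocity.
80.309 m/s

Using the Heisenberg uncertainty principle and Δp = mΔv:
ΔxΔp ≥ ℏ/2
Δx(mΔv) ≥ ℏ/2

The minimum uncertainty in velocity is:
Δv_min = ℏ/(2mΔx)
Δv_min = (1.055e-34 J·s) / (2 × 1.675e-27 kg × 3.920e-10 m)
Δv_min = 8.031e+01 m/s = 80.309 m/s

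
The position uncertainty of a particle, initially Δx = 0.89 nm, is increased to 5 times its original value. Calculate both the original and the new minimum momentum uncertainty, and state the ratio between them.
Original Δp_min = 5.925 × 10^-26 kg·m/s; new Δp'_min = 1.185 × 10^-26 kg·m/s; ratio Δp'_min/Δp_min = 1/5.

From the uncertainty principle ΔxΔp ≥ ℏ/2, the minimum momentum uncertainty is Δp_min = ℏ/(2Δx).

Original (Δx = 0.89 nm = 8.900e-10 m):
Δp_min = (1.055e-34 J·s)/(2 × 8.900e-10 m) = 5.925e-26 kg·m/s

When Δx → 5Δx:
Δp'_min = ℏ/(2 × 5Δx) = (1/5) × ℏ/(2Δx) = (1/5) × Δp_min
Δp'_min = 1/5 × 5.925e-26 kg·m/s = 1.185e-26 kg·m/s

Since Δp_min ∝ 1/Δx, when Δx is increased to 5 times its original value, Δp_min decreases to 1/5 of its original value.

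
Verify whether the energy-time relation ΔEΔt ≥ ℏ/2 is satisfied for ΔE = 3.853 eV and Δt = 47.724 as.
No, it violates the uncertainty relation.

Calculate the product ΔEΔt:
ΔE = 3.853 eV = 6.173e-19 J
ΔEΔt = (6.173e-19 J) × (4.772e-17 s)
ΔEΔt = 2.946e-35 J·s

Compare to the minimum allowed value ℏ/2:
ℏ/2 = 5.273e-35 J·s

Since ΔEΔt = 2.946e-35 J·s < 5.273e-35 J·s = ℏ/2,
this violates the uncertainty relation.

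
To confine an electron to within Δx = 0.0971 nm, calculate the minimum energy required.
1.010 eV

Localizing a particle requires giving it sufficient momentum uncertainty:

1. From uncertainty principle: Δp ≥ ℏ/(2Δx)
   Δp_min = (1.055e-34 J·s) / (2 × 9.710e-11 m)
   Δp_min = 5.430e-25 kg·m/s

2. This momentum uncertainty corresponds to kinetic energy:
   KE ≈ (Δp)²/(2m) = (5.430e-25)²/(2 × 9.109e-31 kg)
   KE = 1.619e-19 J = 1.010 eV

Tighter localization requires more energy.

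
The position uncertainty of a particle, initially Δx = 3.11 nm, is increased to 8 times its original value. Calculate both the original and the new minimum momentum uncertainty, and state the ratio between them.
Original Δp_min = 1.695 × 10^-26 kg·m/s; new Δp'_min = 2.119 × 10^-27 kg·m/s; ratio Δp'_min/Δp_min = 1/8.

From the uncertainty principle ΔxΔp ≥ ℏ/2, the minimum momentum uncertainty is Δp_min = ℏ/(2Δx).

Original (Δx = 3.11 nm = 3.110e-09 m):
Δp_min = (1.055e-34 J·s)/(2 × 3.110e-09 m) = 1.695e-26 kg·m/s

When Δx → 8Δx:
Δp'_min = ℏ/(2 × 8Δx) = (1/8) × ℏ/(2Δx) = (1/8) × Δp_min
Δp'_min = 1/8 × 1.695e-26 kg·m/s = 2.119e-27 kg·m/s

Since Δp_min ∝ 1/Δx, when Δx is increased to 8 times its original value, Δp_min decreases to 1/8 of its original value.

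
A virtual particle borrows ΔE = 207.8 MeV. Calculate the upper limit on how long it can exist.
1.584 ys

Using the energy-time uncertainty principle:
ΔEΔt ≥ ℏ/2

For a virtual particle borrowing energy ΔE, the maximum lifetime is:
Δt_max = ℏ/(2ΔE)

Converting energy:
ΔE = 207.8 MeV = 3.329e-11 J

Δt_max = (1.055e-34 J·s) / (2 × 3.329e-11 J)
Δt_max = 1.584e-24 s = 1.584 ys

Virtual particles with higher borrowed energy exist for shorter times.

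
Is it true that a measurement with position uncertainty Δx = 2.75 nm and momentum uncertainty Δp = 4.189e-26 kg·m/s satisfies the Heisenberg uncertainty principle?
Yes, it satisfies the uncertainty principle.

Calculate the product ΔxΔp:
ΔxΔp = (2.750e-09 m) × (4.189e-26 kg·m/s)
ΔxΔp = 1.152e-34 J·s

Compare to the minimum allowed value ℏ/2:
ℏ/2 = 5.273e-35 J·s

Since ΔxΔp = 1.152e-34 J·s ≥ 5.273e-35 J·s = ℏ/2,
the measurement satisfies the uncertainty principle.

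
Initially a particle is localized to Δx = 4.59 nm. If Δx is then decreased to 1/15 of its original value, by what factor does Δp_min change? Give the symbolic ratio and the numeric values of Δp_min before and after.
Original Δp_min = 1.149 × 10^-26 kg·m/s; new Δp'_min = 1.723 × 10^-25 kg·m/s; ratio Δp'_min/Δp_min = 15.

From the uncertainty principle ΔxΔp ≥ ℏ/2, the minimum momentum uncertainty is Δp_min = ℏ/(2Δx).

Original (Δx = 4.59 nm = 4.590e-09 m):
Δp_min = (1.055e-34 J·s)/(2 × 4.590e-09 m) = 1.149e-26 kg·m/s

When Δx → (1/15)Δx:
Δp'_min = ℏ/(2 × (1/15)Δx) = 15 × ℏ/(2Δx) = 15 × Δp_min
Δp'_min = 15 × 1.149e-26 kg·m/s = 1.723e-25 kg·m/s

Since Δp_min ∝ 1/Δx, when Δx is decreased to 1/15 of its original value, Δp_min increases to 15 times its original value.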